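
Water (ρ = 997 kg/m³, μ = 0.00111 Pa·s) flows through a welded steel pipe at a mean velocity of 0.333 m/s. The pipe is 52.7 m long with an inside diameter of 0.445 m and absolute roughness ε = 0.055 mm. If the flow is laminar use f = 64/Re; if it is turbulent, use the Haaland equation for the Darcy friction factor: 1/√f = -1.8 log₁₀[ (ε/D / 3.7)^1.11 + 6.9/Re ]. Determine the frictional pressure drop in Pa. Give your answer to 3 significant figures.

Reynolds number Re = ρVD/μ = 997 · 0.333 · 0.445 / 0.00111 = 1.331e+05.
Re > 4000 → turbulent. Relative roughness ε/D = 5.5e-05/0.445 = 0.000124. Haaland: 1/√f = -1.8 log₁₀[(0.000124/3.7)^1.11 + 6.9/1.331e+05] = -1.8 log₁₀[1.08e-05 + 5.18e-05] = 7.566, so f = 0.01747.
Darcy-Weisbach: ΔP = f(L/D)(ρV²/2) = 0.01747·(52.7/0.445)·(997·0.333²/2) = 0.01747·118.4·55.28 = 114.4 Pa.

ΔP ≈ 114 Pa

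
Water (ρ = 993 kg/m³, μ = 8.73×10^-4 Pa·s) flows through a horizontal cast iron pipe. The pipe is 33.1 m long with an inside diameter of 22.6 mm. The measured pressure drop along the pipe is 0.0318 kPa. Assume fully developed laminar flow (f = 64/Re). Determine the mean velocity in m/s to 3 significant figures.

For laminar flow, f = 64/Re with Re = ρVD/μ, so Darcy-Weisbach reduces to ΔP = 32μLV/D². Solving for V: V = ΔP·D²/(32μL) = 31.8·(0.0226)²/(32·0.000873·33.1) = 0.01757 m/s.
Check: Re = ρVD/μ = 993·0.01757·0.0226/0.000873 = 451.5 < 2300, so the laminar assumption holds.

V ≈ 0.0176 m/s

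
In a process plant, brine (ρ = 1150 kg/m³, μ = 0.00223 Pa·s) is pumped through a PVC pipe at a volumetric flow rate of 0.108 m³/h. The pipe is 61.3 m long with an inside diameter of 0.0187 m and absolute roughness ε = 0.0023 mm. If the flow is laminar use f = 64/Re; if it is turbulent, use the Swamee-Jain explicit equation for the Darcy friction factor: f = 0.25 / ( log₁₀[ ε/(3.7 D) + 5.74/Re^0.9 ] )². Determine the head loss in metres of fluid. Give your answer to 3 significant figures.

Q = 0.108 m³/h = 0.108/3600 = 3e-05 m³/s.
Cross-sectional area A = πD²/4 = π(0.0187)²/4 = 0.0002746 m²; mean velocity V = Q/A = 3e-05/0.0002746 = 0.1092 m/s.
Reynolds number Re = ρVD/μ = 1150 · 0.1092 · 0.0187 / 0.00223 = 1053.
Re < 2300 → laminar flow, so f = 64/Re = 64/1053 = 0.06076 (the turbulent correlation is not needed).
Darcy-Weisbach: ΔP = f(L/D)(ρV²/2) = 0.06076·(61.3/0.0187)·(1150·0.1092²/2) = 0.06076·3278·6.861 = 1366 Pa.
Head loss h_f = ΔP/(ρg) = 1366/(1150·9.81) = 0.121 m.

h_f ≈ 0.121 m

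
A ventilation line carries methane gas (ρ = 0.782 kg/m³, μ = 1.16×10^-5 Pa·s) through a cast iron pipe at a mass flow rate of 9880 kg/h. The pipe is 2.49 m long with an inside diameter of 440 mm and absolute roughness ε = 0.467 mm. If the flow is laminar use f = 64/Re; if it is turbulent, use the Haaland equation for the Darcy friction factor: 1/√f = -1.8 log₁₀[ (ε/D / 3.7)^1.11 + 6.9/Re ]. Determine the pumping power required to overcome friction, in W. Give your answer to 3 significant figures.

P ≈ 84.1 W

ṁ = 9880 kg/h = 9880/3600 = 2.744 kg/s.
A = πD²/4 = π(0.44)²/4 = 0.1521 m²; mean velocity V = ṁ/(ρA) = 2.744/(0.782 · 0.1521) = 23.08 m/s.
Reynolds number Re = ρVD/μ = 0.782 · 23.08 · 0.44 / 1.16e-05 = 6.846e+05.
Re > 4000 → turbulent. Relative roughness ε/D = 0.000467/0.44 = 0.00106. Haaland: 1/√f = -1.8 log₁₀[(0.00106/3.7)^1.11 + 6.9/6.846e+05] = -1.8 log₁₀[0.000117 + 1.01e-05] = 7.013, so f = 0.02033.
Darcy-Weisbach: ΔP = f(L/D)(ρV²/2) = 0.02033·(2.49/0.44)·(0.782·23.08²/2) = 0.02033·5.659·208.3 = 23.97 Pa.
Q = ṁ/ρ = 2.744/0.782 = 3.51 m³/s.
Pumping power P = QΔP = 3.51·23.97 = 84.11 W = 84.1 W.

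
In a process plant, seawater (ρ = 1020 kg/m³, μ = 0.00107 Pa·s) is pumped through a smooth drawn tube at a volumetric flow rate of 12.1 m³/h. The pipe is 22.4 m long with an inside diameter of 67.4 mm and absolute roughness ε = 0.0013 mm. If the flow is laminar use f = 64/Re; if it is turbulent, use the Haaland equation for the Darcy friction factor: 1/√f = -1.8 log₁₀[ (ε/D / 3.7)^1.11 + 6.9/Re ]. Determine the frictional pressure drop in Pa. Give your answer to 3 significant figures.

Q = 12.1 m³/h = 12.1/3600 = 0.003361 m³/s.
Cross-sectional area A = πD²/4 = π(0.0674)²/4 = 0.003568 m²; mean velocity V = Q/A = 0.003361/0.003568 = 0.942 m/s.
Reynolds number Re = ρVD/μ = 1020 · 0.942 · 0.0674 / 0.00107 = 6.053e+04.
Re > 4000 → turbulent. Relative roughness ε/D = 1.3e-06/0.0674 = 1.93e-05. Haaland: 1/√f = -1.8 log₁₀[(1.93e-05/3.7)^1.11 + 6.9/6.053e+04] = -1.8 log₁₀[1.37e-06 + 0.000114] = 7.088, so f = 0.0199.
Darcy-Weisbach: ΔP = f(L/D)(ρV²/2) = 0.0199·(22.4/0.0674)·(1020·0.942²/2) = 0.0199·332.3·452.6 = 2994 Pa.

ΔP ≈ 2990 Pa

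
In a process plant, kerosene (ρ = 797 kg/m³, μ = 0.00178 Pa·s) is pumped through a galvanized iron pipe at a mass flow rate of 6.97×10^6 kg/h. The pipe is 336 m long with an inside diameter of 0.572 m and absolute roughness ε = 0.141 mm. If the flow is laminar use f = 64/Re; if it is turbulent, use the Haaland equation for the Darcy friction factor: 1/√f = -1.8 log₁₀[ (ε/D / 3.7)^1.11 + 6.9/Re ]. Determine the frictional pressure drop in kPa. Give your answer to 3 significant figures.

ṁ = 6.97×10^6 kg/h = 6.97×10^6/3600 = 1936 kg/s.
A = πD²/4 = π(0.572)²/4 = 0.257 m²; mean velocity V = ṁ/(ρA) = 1936/(797 · 0.257) = 9.453 m/s.
Reynolds number Re = ρVD/μ = 797 · 9.453 · 0.572 / 0.00178 = 2.421e+06.
Re > 4000 → turbulent. Relative roughness ε/D = 0.000141/0.572 = 0.000247. Haaland: 1/√f = -1.8 log₁₀[(0.000247/3.7)^1.11 + 6.9/2.421e+06] = -1.8 log₁₀[2.31e-05 + 2.85e-06] = 8.254, so f = 0.01468.
Darcy-Weisbach: ΔP = f(L/D)(ρV²/2) = 0.01468·(336/0.572)·(797·9.453²/2) = 0.01468·587.4·3.561e+04 = 3.071e+05 Pa.
ΔP = 3.071e+05 Pa = 307 kPa.

ΔP ≈ 307 kPa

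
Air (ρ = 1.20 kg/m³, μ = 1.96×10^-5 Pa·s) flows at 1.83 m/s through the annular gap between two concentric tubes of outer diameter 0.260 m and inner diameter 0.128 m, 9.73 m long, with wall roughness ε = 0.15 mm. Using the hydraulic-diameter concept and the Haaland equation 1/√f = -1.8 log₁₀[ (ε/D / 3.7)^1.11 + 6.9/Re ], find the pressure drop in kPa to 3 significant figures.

Hydraulic diameter D_h = 4A/P = D_o - D_i = 0.26 - 0.128 = 0.132 m.
Re = ρVD_h/μ = 1.2·1.83·0.132/1.96e-05 = 1.479e+04.
ε/D_h = 0.00015/0.132 = 0.00114; Haaland gives 1/√f = -1.8 log₁₀[0.000126+0.000467] = 5.809, so f = 0.02964.
ΔP = f(L/D_h)(ρV²/2) = 0.02964·9.73/0.132·2.009 = 4.389 Pa.
ΔP = 0.00439 kPa.

ΔP ≈ 0.00439 kPa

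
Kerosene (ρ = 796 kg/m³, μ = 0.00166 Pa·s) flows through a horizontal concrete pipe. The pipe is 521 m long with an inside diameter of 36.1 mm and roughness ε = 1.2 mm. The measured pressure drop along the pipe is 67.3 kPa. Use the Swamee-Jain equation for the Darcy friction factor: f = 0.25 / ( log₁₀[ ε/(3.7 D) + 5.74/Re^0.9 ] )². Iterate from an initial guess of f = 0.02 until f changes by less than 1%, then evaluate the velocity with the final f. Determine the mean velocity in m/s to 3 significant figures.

V ≈ 0.425 m/s

Rearranging Darcy-Weisbach: V = √(2·ΔP·D/(f·L·ρ)). With ε/D = 0.0012/0.0361 = 0.0332, iterate starting from f = 0.02:
  f = 0.02 → V = √(2·6.73e+04·0.0361/(0.02·521·796)) = 0.7654 m/s; Re = ρVD/μ = 1.325e+04; f → 0.06278
  f = 0.06278 → V = 0.432 m/s; Re = 7478; f → 0.06479
  f = 0.06479 → V = 0.4252 m/s; Re = 7361; f → 0.06486
Converged (Δf/f < 1%). With the final f = 0.06486: V = √(2·6.73e+04·0.0361/(0.06486·521·796)) = 0.425 m/s.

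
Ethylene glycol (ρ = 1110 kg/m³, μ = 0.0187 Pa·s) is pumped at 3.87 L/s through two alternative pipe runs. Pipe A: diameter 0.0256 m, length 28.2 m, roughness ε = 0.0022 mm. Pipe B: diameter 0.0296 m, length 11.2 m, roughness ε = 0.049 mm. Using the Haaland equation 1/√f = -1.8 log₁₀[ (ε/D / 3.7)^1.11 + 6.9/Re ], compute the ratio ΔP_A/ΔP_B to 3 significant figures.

Pipe A: V = Q/A = 0.00387/0.0005147 = 7.519 m/s; Re = 1.143e+04; ε/D = 8.59e-05; Haaland → f = 0.02988; ΔP_A = f(L/D)(ρV²/2) = 1.033e+06 Pa.
Pipe B: V = Q/A = 0.00387/0.0006881 = 5.624 m/s; Re = 9881; ε/D = 0.00166; Haaland → f = 0.03316; ΔP_B = f(L/D)(ρV²/2) = 2.203e+05 Pa.
ΔP_A/ΔP_B = 1.033e+06/2.203e+05 = 4.69.

ΔP_A/ΔP_B ≈ 4.69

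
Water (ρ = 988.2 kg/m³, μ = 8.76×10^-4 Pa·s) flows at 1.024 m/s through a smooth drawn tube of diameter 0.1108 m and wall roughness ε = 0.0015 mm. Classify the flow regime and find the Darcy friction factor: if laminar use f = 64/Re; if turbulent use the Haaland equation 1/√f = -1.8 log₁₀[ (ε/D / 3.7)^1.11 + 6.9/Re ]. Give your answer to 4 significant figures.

f ≈ 0.01700

Re = ρVD/μ = 988.2·1.024·0.1108/0.000876 = 1.28e+05.
Re > 4000 → turbulent. ε/D = 1.5e-06/0.1108 = 1.35e-05; Haaland: 1/√f = -1.8 log₁₀[9.23e-07 + 5.39e-05] = 7.67, so f = 0.017.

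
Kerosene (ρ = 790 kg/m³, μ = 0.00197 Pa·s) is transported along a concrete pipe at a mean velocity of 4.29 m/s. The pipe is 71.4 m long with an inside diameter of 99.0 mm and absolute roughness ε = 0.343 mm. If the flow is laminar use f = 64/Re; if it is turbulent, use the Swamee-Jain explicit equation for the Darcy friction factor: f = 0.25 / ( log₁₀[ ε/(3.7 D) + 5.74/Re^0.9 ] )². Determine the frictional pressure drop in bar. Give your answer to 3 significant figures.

ΔP ≈ 1.48 bar

Reynolds number Re = ρVD/μ = 790 · 4.29 · 0.099 / 0.00197 = 1.703e+05.
Re > 4000 → turbulent. Relative roughness ε/D = 0.000343/0.099 = 0.00346. Swamee-Jain: f = 0.25/(log₁₀[0.00346/3.7 + 5.74/1.703e+05^0.9])² = 0.25/(log₁₀[0.000936 + 0.000112])² = 0.25/(-2.979)² = 0.02816.
Darcy-Weisbach: ΔP = f(L/D)(ρV²/2) = 0.02816·(71.4/0.099)·(790·4.29²/2) = 0.02816·721.2·7270 = 1.477e+05 Pa.
ΔP = 1.477e+05 Pa = 1.48 bar.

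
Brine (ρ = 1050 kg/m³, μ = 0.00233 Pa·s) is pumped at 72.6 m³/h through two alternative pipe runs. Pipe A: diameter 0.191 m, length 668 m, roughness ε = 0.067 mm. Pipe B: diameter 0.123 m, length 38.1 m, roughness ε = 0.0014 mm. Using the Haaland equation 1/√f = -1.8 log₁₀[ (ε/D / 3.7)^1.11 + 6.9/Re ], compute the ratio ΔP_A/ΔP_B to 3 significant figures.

Pipe A: V = Q/A = 0.02017/0.02865 = 0.7038 m/s; Re = 6.058e+04; ε/D = 0.000351; Haaland → f = 0.02105; ΔP_A = f(L/D)(ρV²/2) = 1.914e+04 Pa.
Pipe B: V = Q/A = 0.02017/0.01188 = 1.697 m/s; Re = 9.407e+04; ε/D = 1.14e-05; Haaland → f = 0.01809; ΔP_B = f(L/D)(ρV²/2) = 8476 Pa.
ΔP_A/ΔP_B = 1.914e+04/8476 = 2.26.

ΔP_A/ΔP_B ≈ 2.26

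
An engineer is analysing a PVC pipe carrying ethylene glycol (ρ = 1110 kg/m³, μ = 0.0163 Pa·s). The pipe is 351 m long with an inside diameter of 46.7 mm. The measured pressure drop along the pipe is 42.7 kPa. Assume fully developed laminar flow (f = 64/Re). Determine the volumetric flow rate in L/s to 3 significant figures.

For laminar flow, f = 64/Re with Re = ρVD/μ, so Darcy-Weisbach reduces to ΔP = 32μLV/D². Solving for V: V = ΔP·D²/(32μL) = 4.27e+04·(0.0467)²/(32·0.0163·351) = 0.5086 m/s.
Check: Re = ρVD/μ = 1110·0.5086·0.0467/0.0163 = 1618 < 2300, so the laminar assumption holds.
Q = V·A = 0.5086·(π/4·0.0467²) = 0.0008712 m³/s = 0.871 L/s.

Q ≈ 0.871 L/s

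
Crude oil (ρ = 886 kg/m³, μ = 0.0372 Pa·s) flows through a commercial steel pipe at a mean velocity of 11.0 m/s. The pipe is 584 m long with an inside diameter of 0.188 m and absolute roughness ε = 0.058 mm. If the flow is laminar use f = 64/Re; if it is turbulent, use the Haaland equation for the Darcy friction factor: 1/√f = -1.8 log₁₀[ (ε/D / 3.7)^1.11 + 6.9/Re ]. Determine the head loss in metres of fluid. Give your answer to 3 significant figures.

Reynolds number Re = ρVD/μ = 886 · 11 · 0.188 / 0.0372 = 4.925e+04.
Re > 4000 → turbulent. Relative roughness ε/D = 5.8e-05/0.188 = 0.000309. Haaland: 1/√f = -1.8 log₁₀[(0.000309/3.7)^1.11 + 6.9/4.925e+04] = -1.8 log₁₀[2.97e-05 + 0.00014] = 6.786, so f = 0.02171.
Darcy-Weisbach: ΔP = f(L/D)(ρV²/2) = 0.02171·(584/0.188)·(886·11²/2) = 0.02171·3106·5.36e+04 = 3.616e+06 Pa.
Head loss h_f = ΔP/(ρg) = 3.616e+06/(886·9.81) = 416 m.

h_f ≈ 416 m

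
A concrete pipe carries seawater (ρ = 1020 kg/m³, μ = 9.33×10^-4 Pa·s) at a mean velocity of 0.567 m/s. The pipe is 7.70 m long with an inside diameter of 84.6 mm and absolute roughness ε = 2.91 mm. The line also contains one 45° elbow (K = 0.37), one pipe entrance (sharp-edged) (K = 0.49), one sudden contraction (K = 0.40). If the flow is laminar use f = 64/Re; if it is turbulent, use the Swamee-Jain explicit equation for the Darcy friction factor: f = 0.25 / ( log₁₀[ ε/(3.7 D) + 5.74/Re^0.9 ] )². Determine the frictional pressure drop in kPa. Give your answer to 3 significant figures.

ΔP ≈ 1.12 kPa

Reynolds number Re = ρVD/μ = 1020 · 0.567 · 0.0846 / 0.000933 = 5.244e+04.
Re > 4000 → turbulent. Relative roughness ε/D = 0.00291/0.0846 = 0.0344. Swamee-Jain: f = 0.25/(log₁₀[0.0344/3.7 + 5.74/5.244e+04^0.9])² = 0.25/(log₁₀[0.0093 + 0.000324])² = 0.25/(-2.017)² = 0.06146.
Total minor-loss coefficient ΣK = 1·0.37 + 1·0.49 + 1·0.4 = 1.26.
ΔP = [f·L/D + ΣK]·(ρV²/2) = [0.06146·7.7/0.0846 + 1.26]·(1020·0.567²/2) = [5.594 + 1.26]·164 = 1124 Pa.
ΔP = 1124 Pa = 1.12 kPa.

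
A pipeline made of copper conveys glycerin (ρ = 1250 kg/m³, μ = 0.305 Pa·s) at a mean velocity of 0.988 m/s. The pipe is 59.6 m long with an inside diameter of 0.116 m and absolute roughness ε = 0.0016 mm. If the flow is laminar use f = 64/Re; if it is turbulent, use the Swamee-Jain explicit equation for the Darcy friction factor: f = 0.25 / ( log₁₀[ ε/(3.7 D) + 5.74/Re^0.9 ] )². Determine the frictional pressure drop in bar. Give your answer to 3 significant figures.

Reynolds number Re = ρVD/μ = 1250 · 0.988 · 0.116 / 0.305 = 469.7.
Re < 2300 → laminar flow, so f = 64/Re = 64/469.7 = 0.1363 (the turbulent correlation is not needed).
Darcy-Weisbach: ΔP = f(L/D)(ρV²/2) = 0.1363·(59.6/0.116)·(1250·0.988²/2) = 0.1363·513.8·610.1 = 4.271e+04 Pa.
ΔP = 4.271e+04 Pa = 0.427 bar.

ΔP ≈ 0.427 bar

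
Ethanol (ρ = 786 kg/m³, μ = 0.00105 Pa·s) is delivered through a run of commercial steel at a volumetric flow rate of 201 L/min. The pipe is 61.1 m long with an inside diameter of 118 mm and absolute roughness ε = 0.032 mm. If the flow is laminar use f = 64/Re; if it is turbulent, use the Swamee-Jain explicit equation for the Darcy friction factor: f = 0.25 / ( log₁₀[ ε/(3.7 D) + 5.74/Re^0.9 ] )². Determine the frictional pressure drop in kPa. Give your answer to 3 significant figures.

Q = 201 L/min = 201/60000 = 0.00335 m³/s.
Cross-sectional area A = πD²/4 = π(0.118)²/4 = 0.01094 m²; mean velocity V = Q/A = 0.00335/0.01094 = 0.3063 m/s.
Reynolds number Re = ρVD/μ = 786 · 0.3063 · 0.118 / 0.00105 = 2.706e+04.
Re > 4000 → turbulent. Relative roughness ε/D = 3.2e-05/0.118 = 0.000271. Swamee-Jain: f = 0.25/(log₁₀[0.000271/3.7 + 5.74/2.706e+04^0.9])² = 0.25/(log₁₀[7.33e-05 + 0.000589])² = 0.25/(-3.179)² = 0.02473.
Darcy-Weisbach: ΔP = f(L/D)(ρV²/2) = 0.02473·(61.1/0.118)·(786·0.3063²/2) = 0.02473·517.8·36.88 = 472.3 Pa.
ΔP = 472.3 Pa = 0.472 kPa.

ΔP ≈ 0.472 kPa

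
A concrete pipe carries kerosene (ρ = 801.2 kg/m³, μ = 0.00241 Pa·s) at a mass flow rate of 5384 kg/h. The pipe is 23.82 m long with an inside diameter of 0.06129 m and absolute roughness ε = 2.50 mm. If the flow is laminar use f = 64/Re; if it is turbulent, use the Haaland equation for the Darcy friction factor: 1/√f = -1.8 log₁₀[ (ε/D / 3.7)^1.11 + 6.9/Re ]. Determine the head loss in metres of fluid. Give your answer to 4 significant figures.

ṁ = 5384 kg/h = 5384/3600 = 1.496 kg/s.
A = πD²/4 = π(0.06129)²/4 = 0.00295 m²; mean velocity V = ṁ/(ρA) = 1.496/(801.2 · 0.00295) = 0.6327 m/s.
Reynolds number Re = ρVD/μ = 801.2 · 0.6327 · 0.06129 / 0.00241 = 1.289e+04.
Re > 4000 → turbulent. Relative roughness ε/D = 0.0025/0.06129 = 0.0408. Haaland: 1/√f = -1.8 log₁₀[(0.0408/3.7)^1.11 + 6.9/1.289e+04] = -1.8 log₁₀[0.00671 + 0.000535] = 3.851, so f = 0.06741.
Darcy-Weisbach: ΔP = f(L/D)(ρV²/2) = 0.06741·(23.82/0.06129)·(801.2·0.6327²/2) = 0.06741·388.6·160.4 = 4201 Pa.
Head loss h_f = ΔP/(ρg) = 4201/(801.2·9.81) = 0.5346 m.

h_f ≈ 0.5346 m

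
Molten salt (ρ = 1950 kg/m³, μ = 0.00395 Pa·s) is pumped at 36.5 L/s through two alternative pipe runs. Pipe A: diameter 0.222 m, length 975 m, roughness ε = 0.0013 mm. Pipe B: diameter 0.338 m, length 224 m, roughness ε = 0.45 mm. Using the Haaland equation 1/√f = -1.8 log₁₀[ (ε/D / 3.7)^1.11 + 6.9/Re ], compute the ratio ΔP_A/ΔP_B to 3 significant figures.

ΔP_A/ΔP_B ≈ 26.5

Pipe A: V = Q/A = 0.0365/0.03871 = 0.943 m/s; Re = 1.033e+05; ε/D = 5.86e-06; Haaland → f = 0.01772; ΔP_A = f(L/D)(ρV²/2) = 6.748e+04 Pa.
Pipe B: V = Q/A = 0.0365/0.08973 = 0.4068 m/s; Re = 6.788e+04; ε/D = 0.00133; Haaland → f = 0.02383; ΔP_B = f(L/D)(ρV²/2) = 2549 Pa.
ΔP_A/ΔP_B = 6.748e+04/2549 = 26.5.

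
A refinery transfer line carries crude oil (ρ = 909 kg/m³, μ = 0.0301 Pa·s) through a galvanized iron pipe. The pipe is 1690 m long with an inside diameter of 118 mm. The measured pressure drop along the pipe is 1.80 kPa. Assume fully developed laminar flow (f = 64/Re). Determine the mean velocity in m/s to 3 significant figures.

V ≈ 0.0154 m/s

For laminar flow, f = 64/Re with Re = ρVD/μ, so Darcy-Weisbach reduces to ΔP = 32μLV/D². Solving for V: V = ΔP·D²/(32μL) = 1800·(0.118)²/(32·0.0301·1690) = 0.0154 m/s.
Check: Re = ρVD/μ = 909·0.0154·0.118/0.0301 = 54.87 < 2300, so the laminar assumption holds.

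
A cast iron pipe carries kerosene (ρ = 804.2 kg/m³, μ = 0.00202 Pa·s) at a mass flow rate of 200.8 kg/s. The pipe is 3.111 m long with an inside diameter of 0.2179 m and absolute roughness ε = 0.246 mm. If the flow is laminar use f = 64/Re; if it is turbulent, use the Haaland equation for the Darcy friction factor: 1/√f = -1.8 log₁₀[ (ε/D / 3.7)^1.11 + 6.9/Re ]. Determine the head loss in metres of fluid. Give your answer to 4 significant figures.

h_f ≈ 0.6748 m

A = πD²/4 = π(0.2179)²/4 = 0.03729 m²; mean velocity V = ṁ/(ρA) = 200.8/(804.2 · 0.03729) = 6.696 m/s.
Reynolds number Re = ρVD/μ = 804.2 · 6.696 · 0.2179 / 0.00202 = 5.809e+05.
Re > 4000 → turbulent. Relative roughness ε/D = 0.000246/0.2179 = 0.00113. Haaland: 1/√f = -1.8 log₁₀[(0.00113/3.7)^1.11 + 6.9/5.809e+05] = -1.8 log₁₀[0.000125 + 1.19e-05] = 6.953, so f = 0.02068.
Darcy-Weisbach: ΔP = f(L/D)(ρV²/2) = 0.02068·(3.111/0.2179)·(804.2·6.696²/2) = 0.02068·14.28·1.803e+04 = 5324 Pa.
Head loss h_f = ΔP/(ρg) = 5324/(804.2·9.81) = 0.6748 m.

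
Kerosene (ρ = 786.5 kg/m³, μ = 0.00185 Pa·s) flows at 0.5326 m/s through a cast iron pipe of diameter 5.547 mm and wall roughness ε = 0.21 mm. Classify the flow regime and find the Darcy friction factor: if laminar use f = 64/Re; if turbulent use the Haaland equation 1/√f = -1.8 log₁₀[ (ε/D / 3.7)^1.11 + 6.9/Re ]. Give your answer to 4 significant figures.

f ≈ 0.05096

Re = ρVD/μ = 786.5·0.5326·0.005547/0.00185 = 1256.
Re < 2300 → laminar, so f = 64/Re = 0.05096 (roughness is irrelevant in laminar flow).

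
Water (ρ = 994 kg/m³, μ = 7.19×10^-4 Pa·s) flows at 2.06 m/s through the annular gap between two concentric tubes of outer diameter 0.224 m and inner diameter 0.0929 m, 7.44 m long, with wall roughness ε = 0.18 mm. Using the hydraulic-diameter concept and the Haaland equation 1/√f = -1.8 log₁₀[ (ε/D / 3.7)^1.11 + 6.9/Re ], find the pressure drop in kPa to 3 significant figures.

Hydraulic diameter D_h = 4A/P = D_o - D_i = 0.224 - 0.0929 = 0.1311 m.
Re = ρVD_h/μ = 994·2.06·0.1311/0.000719 = 3.734e+05.
ε/D_h = 0.00018/0.1311 = 0.00137; Haaland gives 1/√f = -1.8 log₁₀[0.000156+1.85e-05] = 6.766, so f = 0.02184.
ΔP = f(L/D_h)(ρV²/2) = 0.02184·7.44/0.1311·2109 = 2614 Pa.
ΔP = 2.61 kPa.

ΔP ≈ 2.61 kPa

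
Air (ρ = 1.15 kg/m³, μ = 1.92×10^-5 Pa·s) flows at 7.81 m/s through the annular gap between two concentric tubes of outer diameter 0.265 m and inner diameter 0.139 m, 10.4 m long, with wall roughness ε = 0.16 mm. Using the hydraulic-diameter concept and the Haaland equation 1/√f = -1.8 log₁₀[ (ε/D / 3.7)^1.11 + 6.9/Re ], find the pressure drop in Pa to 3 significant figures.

Hydraulic diameter D_h = 4A/P = D_o - D_i = 0.265 - 0.139 = 0.126 m.
Re = ρVD_h/μ = 1.15·7.81·0.126/1.92e-05 = 5.894e+04.
ε/D_h = 0.00016/0.126 = 0.00127; Haaland gives 1/√f = -1.8 log₁₀[0.000143+0.000117] = 6.454, so f = 0.02401.
ΔP = f(L/D_h)(ρV²/2) = 0.02401·10.4/0.126·35.07 = 69.5 Pa.

ΔP ≈ 69.5 Pa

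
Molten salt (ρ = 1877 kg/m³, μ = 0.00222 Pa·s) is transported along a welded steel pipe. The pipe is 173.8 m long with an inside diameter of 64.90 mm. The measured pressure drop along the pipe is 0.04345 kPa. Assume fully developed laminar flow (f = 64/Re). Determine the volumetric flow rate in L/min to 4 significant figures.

For laminar flow, f = 64/Re with Re = ρVD/μ, so Darcy-Weisbach reduces to ΔP = 32μLV/D². Solving for V: V = ΔP·D²/(32μL) = 43.45·(0.0649)²/(32·0.00222·173.8) = 0.01482 m/s.
Check: Re = ρVD/μ = 1877·0.01482·0.0649/0.00222 = 813.4 < 2300, so the laminar assumption holds.
Q = V·A = 0.01482·(π/4·0.0649²) = 4.903e-05 m³/s = 2.942 L/min.

Q ≈ 2.942 L/min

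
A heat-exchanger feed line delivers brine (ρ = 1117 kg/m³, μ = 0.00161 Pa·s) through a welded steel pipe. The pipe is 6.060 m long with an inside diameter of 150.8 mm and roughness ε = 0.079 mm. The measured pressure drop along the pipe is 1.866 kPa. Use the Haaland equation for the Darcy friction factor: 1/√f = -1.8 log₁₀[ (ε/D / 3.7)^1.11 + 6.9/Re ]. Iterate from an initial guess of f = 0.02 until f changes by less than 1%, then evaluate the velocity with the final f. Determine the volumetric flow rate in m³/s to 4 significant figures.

Q ≈ 0.03775 m³/s

Rearranging Darcy-Weisbach: V = √(2·ΔP·D/(f·L·ρ)). With ε/D = 7.9e-05/0.1508 = 0.000524, iterate starting from f = 0.02:
  f = 0.02 → V = √(2·1866·0.1508/(0.02·6.06·1117)) = 2.039 m/s; Re = ρVD/μ = 2.133e+05; f → 0.01866
  f = 0.01866 → V = 2.111 m/s; Re = 2.208e+05; f → 0.01861
Converged (Δf/f < 1%). With the final f = 0.01861: V = √(2·1866·0.1508/(0.01861·6.06·1117)) = 2.114 m/s.
Q = V·A = 2.114·(π/4·0.1508²) = 0.03775 m³/s = 0.03775 m³/s.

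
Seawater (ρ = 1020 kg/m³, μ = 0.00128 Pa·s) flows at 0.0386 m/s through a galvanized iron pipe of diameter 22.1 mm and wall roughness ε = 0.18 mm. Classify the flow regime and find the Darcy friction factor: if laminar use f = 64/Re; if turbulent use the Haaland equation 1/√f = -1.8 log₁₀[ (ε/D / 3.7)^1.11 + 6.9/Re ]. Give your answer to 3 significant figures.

f ≈ 0.0941

Re = ρVD/μ = 1020·0.0386·0.0221/0.00128 = 679.8.
Re < 2300 → laminar, so f = 64/Re = 0.09415 (roughness is irrelevant in laminar flow).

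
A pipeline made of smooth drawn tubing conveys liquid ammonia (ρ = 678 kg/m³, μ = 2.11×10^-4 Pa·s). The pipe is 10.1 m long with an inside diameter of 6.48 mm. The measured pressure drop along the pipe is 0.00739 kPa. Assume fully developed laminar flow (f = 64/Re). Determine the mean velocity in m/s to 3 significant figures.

For laminar flow, f = 64/Re with Re = ρVD/μ, so Darcy-Weisbach reduces to ΔP = 32μLV/D². Solving for V: V = ΔP·D²/(32μL) = 7.39·(0.00648)²/(32·0.000211·10.1) = 0.00455 m/s.
Check: Re = ρVD/μ = 678·0.00455·0.00648/0.000211 = 94.75 < 2300, so the laminar assumption holds.

V ≈ 0.00455 m/s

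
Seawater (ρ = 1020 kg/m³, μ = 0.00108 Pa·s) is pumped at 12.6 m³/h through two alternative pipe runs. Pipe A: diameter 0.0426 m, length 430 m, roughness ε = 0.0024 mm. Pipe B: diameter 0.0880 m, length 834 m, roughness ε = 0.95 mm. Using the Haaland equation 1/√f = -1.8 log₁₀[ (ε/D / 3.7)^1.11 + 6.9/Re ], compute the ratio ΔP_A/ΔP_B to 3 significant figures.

Pipe A: V = Q/A = 0.0035/0.001425 = 2.456 m/s; Re = 9.88e+04; ε/D = 5.63e-05; Haaland → f = 0.01811; ΔP_A = f(L/D)(ρV²/2) = 5.62e+05 Pa.
Pipe B: V = Q/A = 0.0035/0.006082 = 0.5755 m/s; Re = 4.783e+04; ε/D = 0.0108; Haaland → f = 0.04009; ΔP_B = f(L/D)(ρV²/2) = 6.416e+04 Pa.
ΔP_A/ΔP_B = 5.62e+05/6.416e+04 = 8.76.

ΔP_A/ΔP_B ≈ 8.76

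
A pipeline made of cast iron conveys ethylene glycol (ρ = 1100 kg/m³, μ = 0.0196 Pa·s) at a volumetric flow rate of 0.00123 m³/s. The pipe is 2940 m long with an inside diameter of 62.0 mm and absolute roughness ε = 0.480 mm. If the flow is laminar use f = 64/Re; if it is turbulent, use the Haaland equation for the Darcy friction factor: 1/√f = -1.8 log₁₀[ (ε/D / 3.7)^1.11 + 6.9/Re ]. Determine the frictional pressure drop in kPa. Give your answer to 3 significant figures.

Cross-sectional area A = πD²/4 = π(0.062)²/4 = 0.003019 m²; mean velocity V = Q/A = 0.00123/0.003019 = 0.4074 m/s.
Reynolds number Re = ρVD/μ = 1100 · 0.4074 · 0.062 / 0.0196 = 1418.
Re < 2300 → laminar flow, so f = 64/Re = 64/1418 = 0.04515 (the turbulent correlation is not needed).
Darcy-Weisbach: ΔP = f(L/D)(ρV²/2) = 0.04515·(2940/0.062)·(1100·0.4074²/2) = 0.04515·4.742e+04·91.29 = 1.954e+05 Pa.
ΔP = 1.954e+05 Pa = 195 kPa.

ΔP ≈ 195 kPa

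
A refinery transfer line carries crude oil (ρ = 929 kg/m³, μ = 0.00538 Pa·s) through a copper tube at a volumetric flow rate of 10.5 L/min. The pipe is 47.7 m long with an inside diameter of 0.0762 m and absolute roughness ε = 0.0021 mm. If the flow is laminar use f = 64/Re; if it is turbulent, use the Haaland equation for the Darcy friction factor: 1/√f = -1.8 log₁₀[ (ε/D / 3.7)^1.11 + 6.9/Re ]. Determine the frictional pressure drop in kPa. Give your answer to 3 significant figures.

ΔP ≈ 0.0543 kPa

Q = 10.5 L/min = 10.5/60000 = 0.000175 m³/s.
Cross-sectional area A = πD²/4 = π(0.0762)²/4 = 0.00456 m²; mean velocity V = Q/A = 0.000175/0.00456 = 0.03837 m/s.
Reynolds number Re = ρVD/μ = 929 · 0.03837 · 0.0762 / 0.00538 = 504.9.
Re < 2300 → laminar flow, so f = 64/Re = 64/504.9 = 0.1268 (the turbulent correlation is not needed).
Darcy-Weisbach: ΔP = f(L/D)(ρV²/2) = 0.1268·(47.7/0.0762)·(929·0.03837²/2) = 0.1268·626·0.684 = 54.27 Pa.
ΔP = 54.27 Pa = 0.0543 kPa.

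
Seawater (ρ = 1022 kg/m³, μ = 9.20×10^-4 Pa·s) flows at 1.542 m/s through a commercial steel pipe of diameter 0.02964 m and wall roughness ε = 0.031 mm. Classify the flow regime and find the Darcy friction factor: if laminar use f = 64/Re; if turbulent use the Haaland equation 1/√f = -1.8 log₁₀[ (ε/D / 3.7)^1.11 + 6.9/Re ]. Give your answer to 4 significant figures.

f ≈ 0.02381

Re = ρVD/μ = 1022·1.542·0.02964/0.00092 = 5.077e+04.
Re > 4000 → turbulent. ε/D = 3.1e-05/0.02964 = 0.00105; Haaland: 1/√f = -1.8 log₁₀[0.000115 + 0.000136] = 6.481, so f = 0.02381.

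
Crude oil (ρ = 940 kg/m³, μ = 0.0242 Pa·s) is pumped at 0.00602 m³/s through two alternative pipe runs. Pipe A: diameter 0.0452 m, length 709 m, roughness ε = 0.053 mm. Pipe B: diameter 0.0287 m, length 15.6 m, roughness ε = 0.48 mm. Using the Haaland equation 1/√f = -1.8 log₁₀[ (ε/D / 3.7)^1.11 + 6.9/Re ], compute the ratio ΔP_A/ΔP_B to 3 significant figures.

ΔP_A/ΔP_B ≈ 3.42

Pipe A: V = Q/A = 0.00602/0.001605 = 3.752 m/s; Re = 6587; ε/D = 0.00117; Haaland → f = 0.03598; ΔP_A = f(L/D)(ρV²/2) = 3.734e+06 Pa.
Pipe B: V = Q/A = 0.00602/0.0006469 = 9.306 m/s; Re = 1.037e+04; ε/D = 0.0167; Haaland → f = 0.04938; ΔP_B = f(L/D)(ρV²/2) = 1.092e+06 Pa.
ΔP_A/ΔP_B = 3.734e+06/1.092e+06 = 3.42.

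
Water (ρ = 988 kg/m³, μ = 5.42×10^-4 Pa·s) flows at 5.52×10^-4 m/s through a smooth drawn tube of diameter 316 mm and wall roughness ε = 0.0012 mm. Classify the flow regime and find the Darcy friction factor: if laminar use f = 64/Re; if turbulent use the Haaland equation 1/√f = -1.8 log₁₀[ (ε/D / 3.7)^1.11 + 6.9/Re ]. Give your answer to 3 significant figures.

f ≈ 0.201

Re = ρVD/μ = 988·0.000552·0.316/0.000542 = 318.
Re < 2300 → laminar, so f = 64/Re = 0.2013 (roughness is irrelevant in laminar flow).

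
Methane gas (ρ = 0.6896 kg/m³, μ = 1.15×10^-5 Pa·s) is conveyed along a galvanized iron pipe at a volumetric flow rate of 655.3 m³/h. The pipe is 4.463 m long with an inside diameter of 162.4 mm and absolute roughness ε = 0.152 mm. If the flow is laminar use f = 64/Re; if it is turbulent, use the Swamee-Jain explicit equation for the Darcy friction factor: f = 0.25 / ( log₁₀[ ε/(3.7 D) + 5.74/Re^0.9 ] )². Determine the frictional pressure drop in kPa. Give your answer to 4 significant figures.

ΔP ≈ 0.01644 kPa

Q = 655.3 m³/h = 655.3/3600 = 0.182 m³/s.
Cross-sectional area A = πD²/4 = π(0.1624)²/4 = 0.02071 m²; mean velocity V = Q/A = 0.182/0.02071 = 8.788 m/s.
Reynolds number Re = ρVD/μ = 0.6896 · 8.788 · 0.1624 / 1.15e-05 = 8.558e+04.
Re > 4000 → turbulent. Relative roughness ε/D = 0.000152/0.1624 = 0.000936. Swamee-Jain: f = 0.25/(log₁₀[0.000936/3.7 + 5.74/8.558e+04^0.9])² = 0.25/(log₁₀[0.000253 + 0.000209])² = 0.25/(-3.336)² = 0.02247.
Darcy-Weisbach: ΔP = f(L/D)(ρV²/2) = 0.02247·(4.463/0.1624)·(0.6896·8.788²/2) = 0.02247·27.48·26.63 = 16.44 Pa.
ΔP = 16.44 Pa = 0.01644 kPa.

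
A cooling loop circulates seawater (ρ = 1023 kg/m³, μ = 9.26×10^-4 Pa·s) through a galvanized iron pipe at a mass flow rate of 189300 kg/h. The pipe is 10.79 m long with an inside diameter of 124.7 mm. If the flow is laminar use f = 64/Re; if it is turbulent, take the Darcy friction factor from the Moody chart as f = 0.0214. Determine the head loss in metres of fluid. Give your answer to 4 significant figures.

h_f ≈ 1.672 m

ṁ = 189300 kg/h = 189300/3600 = 52.58 kg/s.
A = πD²/4 = π(0.1247)²/4 = 0.01221 m²; mean velocity V = ṁ/(ρA) = 52.58/(1023 · 0.01221) = 4.209 m/s.
Reynolds number Re = ρVD/μ = 1023 · 4.209 · 0.1247 / 0.000926 = 5.798e+05.
Re > 4000 → turbulent; use the Moody-chart value f = 0.0214.
Darcy-Weisbach: ΔP = f(L/D)(ρV²/2) = 0.0214·(10.79/0.1247)·(1023·4.209²/2) = 0.0214·86.53·9060 = 1.678e+04 Pa.
Head loss h_f = ΔP/(ρg) = 1.678e+04/(1023·9.81) = 1.672 m.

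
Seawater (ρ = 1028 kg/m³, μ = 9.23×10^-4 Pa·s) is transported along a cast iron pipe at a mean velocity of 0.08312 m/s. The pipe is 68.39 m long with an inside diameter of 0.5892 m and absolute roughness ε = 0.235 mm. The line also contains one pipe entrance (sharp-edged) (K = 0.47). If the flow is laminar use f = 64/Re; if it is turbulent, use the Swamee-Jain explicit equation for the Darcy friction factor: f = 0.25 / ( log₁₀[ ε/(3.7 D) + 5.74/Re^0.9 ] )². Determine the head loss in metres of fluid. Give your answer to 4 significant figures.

Reynolds number Re = ρVD/μ = 1028 · 0.08312 · 0.5892 / 0.000923 = 5.455e+04.
Re > 4000 → turbulent. Relative roughness ε/D = 0.000235/0.5892 = 0.000399. Swamee-Jain: f = 0.25/(log₁₀[0.000399/3.7 + 5.74/5.455e+04^0.9])² = 0.25/(log₁₀[0.000108 + 0.000313])² = 0.25/(-3.376)² = 0.02194.
Total minor-loss coefficient ΣK = 1·0.47 = 0.47.
ΔP = [f·L/D + ΣK]·(ρV²/2) = [0.02194·68.39/0.5892 + 0.47]·(1028·0.08312²/2) = [2.546 + 0.47]·3.551 = 10.71 Pa.
Head loss h_f = ΔP/(ρg) = 10.71/(1028·9.81) = 0.001062 m.

h_f ≈ 0.001062 m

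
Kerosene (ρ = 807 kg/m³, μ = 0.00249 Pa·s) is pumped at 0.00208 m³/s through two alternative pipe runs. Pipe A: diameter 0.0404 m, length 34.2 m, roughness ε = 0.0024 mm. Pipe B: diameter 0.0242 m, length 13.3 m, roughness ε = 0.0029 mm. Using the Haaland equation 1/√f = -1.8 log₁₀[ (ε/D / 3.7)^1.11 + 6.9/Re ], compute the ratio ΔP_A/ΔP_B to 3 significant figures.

ΔP_A/ΔP_B ≈ 0.223

Pipe A: V = Q/A = 0.00208/0.001282 = 1.623 m/s; Re = 2.125e+04; ε/D = 5.94e-05; Haaland → f = 0.02546; ΔP_A = f(L/D)(ρV²/2) = 2.289e+04 Pa.
Pipe B: V = Q/A = 0.00208/0.00046 = 4.522 m/s; Re = 3.547e+04; ε/D = 0.00012; Haaland → f = 0.02269; ΔP_B = f(L/D)(ρV²/2) = 1.029e+05 Pa.
ΔP_A/ΔP_B = 2.289e+04/1.029e+05 = 0.223.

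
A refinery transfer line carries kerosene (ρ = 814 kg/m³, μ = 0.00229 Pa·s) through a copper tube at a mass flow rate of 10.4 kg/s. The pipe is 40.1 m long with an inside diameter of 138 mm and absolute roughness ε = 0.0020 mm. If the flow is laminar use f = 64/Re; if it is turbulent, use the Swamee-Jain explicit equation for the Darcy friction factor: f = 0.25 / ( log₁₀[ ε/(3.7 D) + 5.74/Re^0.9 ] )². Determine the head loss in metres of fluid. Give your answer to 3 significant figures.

h_f ≈ 0.234 m

A = πD²/4 = π(0.138)²/4 = 0.01496 m²; mean velocity V = ṁ/(ρA) = 10.4/(814 · 0.01496) = 0.8542 m/s.
Reynolds number Re = ρVD/μ = 814 · 0.8542 · 0.138 / 0.00229 = 4.19e+04.
Re > 4000 → turbulent. Relative roughness ε/D = 2e-06/0.138 = 1.45e-05. Swamee-Jain: f = 0.25/(log₁₀[1.45e-05/3.7 + 5.74/4.19e+04^0.9])² = 0.25/(log₁₀[3.92e-06 + 0.000397])² = 0.25/(-3.397)² = 0.02167.
Darcy-Weisbach: ΔP = f(L/D)(ρV²/2) = 0.02167·(40.1/0.138)·(814·0.8542²/2) = 0.02167·290.6·297 = 1870 Pa.
Head loss h_f = ΔP/(ρg) = 1870/(814·9.81) = 0.234 m.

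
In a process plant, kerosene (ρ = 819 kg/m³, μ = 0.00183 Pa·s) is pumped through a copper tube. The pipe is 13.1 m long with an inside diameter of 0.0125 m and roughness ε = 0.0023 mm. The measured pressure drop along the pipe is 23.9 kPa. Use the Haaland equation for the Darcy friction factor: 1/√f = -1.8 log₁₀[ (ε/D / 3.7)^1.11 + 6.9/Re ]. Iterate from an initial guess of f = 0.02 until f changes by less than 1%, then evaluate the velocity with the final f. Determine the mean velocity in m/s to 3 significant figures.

V ≈ 1.28 m/s

Rearranging Darcy-Weisbach: V = √(2·ΔP·D/(f·L·ρ)). With ε/D = 2.3e-06/0.0125 = 0.000184, iterate starting from f = 0.02:
  f = 0.02 → V = √(2·2.39e+04·0.0125/(0.02·13.1·819)) = 1.669 m/s; Re = ρVD/μ = 9335; f → 0.03167
  f = 0.03167 → V = 1.326 m/s; Re = 7418; f → 0.03376
  f = 0.03376 → V = 1.284 m/s; Re = 7185; f → 0.03406
Converged (Δf/f < 1%). With the final f = 0.03406: V = √(2·2.39e+04·0.0125/(0.03406·13.1·819)) = 1.279 m/s.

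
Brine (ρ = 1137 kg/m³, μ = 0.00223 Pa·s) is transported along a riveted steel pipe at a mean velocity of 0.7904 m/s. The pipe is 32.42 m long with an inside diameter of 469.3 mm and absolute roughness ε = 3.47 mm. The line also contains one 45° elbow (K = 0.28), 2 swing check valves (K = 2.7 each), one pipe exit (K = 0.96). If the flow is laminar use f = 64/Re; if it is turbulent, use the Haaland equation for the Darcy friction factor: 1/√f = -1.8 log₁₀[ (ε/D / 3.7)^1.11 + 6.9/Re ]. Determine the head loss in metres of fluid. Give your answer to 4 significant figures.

Reynolds number Re = ρVD/μ = 1137 · 0.7904 · 0.4693 / 0.00223 = 1.891e+05.
Re > 4000 → turbulent. Relative roughness ε/D = 0.00347/0.4693 = 0.00739. Haaland: 1/√f = -1.8 log₁₀[(0.00739/3.7)^1.11 + 6.9/1.891e+05] = -1.8 log₁₀[0.00101 + 3.65e-05] = 5.365, so f = 0.03474.
Total minor-loss coefficient ΣK = 1·0.28 + 2·2.7 + 1·0.96 = 6.64.
ΔP = [f·L/D + ΣK]·(ρV²/2) = [0.03474·32.42/0.4693 + 6.64]·(1137·0.7904²/2) = [2.4 + 6.64]·355.2 = 3211 Pa.
Head loss h_f = ΔP/(ρg) = 3211/(1137·9.81) = 0.2878 m.

h_f ≈ 0.2878 m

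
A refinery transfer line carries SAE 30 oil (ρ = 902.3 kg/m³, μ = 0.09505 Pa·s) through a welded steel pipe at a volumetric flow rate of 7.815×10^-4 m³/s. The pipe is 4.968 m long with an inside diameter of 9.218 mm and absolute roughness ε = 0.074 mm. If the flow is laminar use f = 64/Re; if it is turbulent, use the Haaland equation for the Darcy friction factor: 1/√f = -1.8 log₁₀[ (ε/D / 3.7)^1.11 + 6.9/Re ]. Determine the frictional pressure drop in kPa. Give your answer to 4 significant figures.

ΔP ≈ 2082 kPa

Cross-sectional area A = πD²/4 = π(0.009218)²/4 = 6.674e-05 m²; mean velocity V = Q/A = 0.0007815/6.674e-05 = 11.71 m/s.
Reynolds number Re = ρVD/μ = 902.3 · 11.71 · 0.009218 / 0.095 = 1025.
Re < 2300 → laminar flow, so f = 64/Re = 64/1025 = 0.06246 (the turbulent correlation is not needed).
Darcy-Weisbach: ΔP = f(L/D)(ρV²/2) = 0.06246·(4.968/0.009218)·(902.3·11.71²/2) = 0.06246·538.9·6.187e+04 = 2.082e+06 Pa.
ΔP = 2.082e+06 Pa = 2082 kPa.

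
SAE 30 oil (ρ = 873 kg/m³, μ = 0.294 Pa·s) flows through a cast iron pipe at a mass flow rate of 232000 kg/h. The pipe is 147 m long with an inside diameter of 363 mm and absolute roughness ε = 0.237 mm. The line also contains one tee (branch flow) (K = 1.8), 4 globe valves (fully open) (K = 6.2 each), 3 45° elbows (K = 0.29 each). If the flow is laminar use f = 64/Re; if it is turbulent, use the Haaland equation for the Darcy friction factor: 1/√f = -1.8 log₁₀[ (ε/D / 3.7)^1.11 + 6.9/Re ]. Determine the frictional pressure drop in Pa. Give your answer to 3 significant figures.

ṁ = 232000 kg/h = 232000/3600 = 64.44 kg/s.
A = πD²/4 = π(0.363)²/4 = 0.1035 m²; mean velocity V = ṁ/(ρA) = 64.44/(873 · 0.1035) = 0.7133 m/s.
Reynolds number Re = ρVD/μ = 873 · 0.7133 · 0.363 / 0.294 = 768.9.
Re < 2300 → laminar flow, so f = 64/Re = 64/768.9 = 0.08324 (the turbulent correlation is not needed).
Total minor-loss coefficient ΣK = 1·1.8 + 4·6.2 + 3·0.29 = 27.5.
ΔP = [f·L/D + ΣK]·(ρV²/2) = [0.08324·147/0.363 + 27.5]·(873·0.7133²/2) = [33.71 + 27.5]·222.1 = 1.359e+04 Pa.

ΔP ≈ 13600 Pa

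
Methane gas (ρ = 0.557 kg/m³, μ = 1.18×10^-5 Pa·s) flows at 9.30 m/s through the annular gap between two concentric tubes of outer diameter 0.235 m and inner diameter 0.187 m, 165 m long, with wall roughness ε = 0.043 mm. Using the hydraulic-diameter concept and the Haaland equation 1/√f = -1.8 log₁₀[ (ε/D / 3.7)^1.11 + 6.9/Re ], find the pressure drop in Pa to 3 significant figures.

ΔP ≈ 2250 Pa

Hydraulic diameter D_h = 4A/P = D_o - D_i = 0.235 - 0.187 = 0.048 m.
Re = ρVD_h/μ = 0.557·9.3·0.048/1.18e-05 = 2.107e+04.
ε/D_h = 4.3e-05/0.048 = 0.000896; Haaland gives 1/√f = -1.8 log₁₀[9.69e-05+0.000327] = 6.07, so f = 0.02714.
ΔP = f(L/D_h)(ρV²/2) = 0.02714·165/0.048·24.09 = 2247 Pa.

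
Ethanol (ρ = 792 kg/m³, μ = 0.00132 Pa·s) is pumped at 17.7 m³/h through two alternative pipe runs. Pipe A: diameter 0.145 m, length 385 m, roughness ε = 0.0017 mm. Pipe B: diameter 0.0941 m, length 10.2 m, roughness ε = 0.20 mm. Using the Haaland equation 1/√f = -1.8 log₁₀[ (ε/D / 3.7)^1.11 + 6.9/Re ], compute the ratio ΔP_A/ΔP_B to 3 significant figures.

Pipe A: V = Q/A = 0.004917/0.01651 = 0.2977 m/s; Re = 2.59e+04; ε/D = 1.17e-05; Haaland → f = 0.02417; ΔP_A = f(L/D)(ρV²/2) = 2253 Pa.
Pipe B: V = Q/A = 0.004917/0.006955 = 0.707 m/s; Re = 3.992e+04; ε/D = 0.00213; Haaland → f = 0.02716; ΔP_B = f(L/D)(ρV²/2) = 582.7 Pa.
ΔP_A/ΔP_B = 2253/582.7 = 3.87.

ΔP_A/ΔP_B ≈ 3.87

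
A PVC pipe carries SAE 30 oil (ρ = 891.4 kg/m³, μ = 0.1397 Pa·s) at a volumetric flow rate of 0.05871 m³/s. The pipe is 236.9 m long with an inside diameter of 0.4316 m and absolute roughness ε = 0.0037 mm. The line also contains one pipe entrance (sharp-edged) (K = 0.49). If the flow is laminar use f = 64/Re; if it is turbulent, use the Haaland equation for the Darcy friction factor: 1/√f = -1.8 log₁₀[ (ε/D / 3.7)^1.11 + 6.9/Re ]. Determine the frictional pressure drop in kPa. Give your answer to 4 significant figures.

ΔP ≈ 2.317 kPa

Cross-sectional area A = πD²/4 = π(0.4316)²/4 = 0.1463 m²; mean velocity V = Q/A = 0.05871/0.1463 = 0.4013 m/s.
Reynolds number Re = ρVD/μ = 891.4 · 0.4013 · 0.4316 / 0.14 = 1105.
Re < 2300 → laminar flow, so f = 64/Re = 64/1105 = 0.05791 (the turbulent correlation is not needed).
Total minor-loss coefficient ΣK = 1·0.49 = 0.49.
ΔP = [f·L/D + ΣK]·(ρV²/2) = [0.05791·236.9/0.4316 + 0.49]·(891.4·0.4013²/2) = [31.79 + 0.49]·71.77 = 2317 Pa.
ΔP = 2317 Pa = 2.317 kPa.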